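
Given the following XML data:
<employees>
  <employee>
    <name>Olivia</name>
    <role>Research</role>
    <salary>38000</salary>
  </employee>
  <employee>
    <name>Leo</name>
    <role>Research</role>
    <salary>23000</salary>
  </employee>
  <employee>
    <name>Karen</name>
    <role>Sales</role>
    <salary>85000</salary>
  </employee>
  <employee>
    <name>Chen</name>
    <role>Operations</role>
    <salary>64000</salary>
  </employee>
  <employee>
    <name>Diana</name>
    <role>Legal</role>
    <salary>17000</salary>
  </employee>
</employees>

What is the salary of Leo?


Searching for <employee> with <name>Leo</name>
Found at position 2
<salary>23000</salary>

ANSWER: 23000


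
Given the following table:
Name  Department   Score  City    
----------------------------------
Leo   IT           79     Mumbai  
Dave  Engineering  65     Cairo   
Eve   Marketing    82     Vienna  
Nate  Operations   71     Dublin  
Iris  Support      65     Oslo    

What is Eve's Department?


Row 3: Eve
Department = Marketing

ANSWER: Marketing


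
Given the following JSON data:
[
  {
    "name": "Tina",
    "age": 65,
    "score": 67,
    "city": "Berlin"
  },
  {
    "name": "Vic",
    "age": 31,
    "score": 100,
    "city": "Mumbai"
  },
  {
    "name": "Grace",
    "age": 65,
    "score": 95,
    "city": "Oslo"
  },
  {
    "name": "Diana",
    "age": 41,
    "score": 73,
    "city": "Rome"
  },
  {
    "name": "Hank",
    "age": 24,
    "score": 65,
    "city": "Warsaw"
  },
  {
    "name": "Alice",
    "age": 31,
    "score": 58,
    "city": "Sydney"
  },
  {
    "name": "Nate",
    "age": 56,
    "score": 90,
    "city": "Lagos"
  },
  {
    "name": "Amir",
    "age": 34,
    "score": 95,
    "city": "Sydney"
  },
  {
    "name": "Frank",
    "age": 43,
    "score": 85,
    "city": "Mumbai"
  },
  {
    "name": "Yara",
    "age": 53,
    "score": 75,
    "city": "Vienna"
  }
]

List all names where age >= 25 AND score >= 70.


Checking both conditions:
  Tina (age=65, score=67) -> no
  Vic (age=31, score=100) -> YES
  Grace (age=65, score=95) -> YES
  Diana (age=41, score=73) -> YES
  Hank (age=24, score=65) -> no
  Alice (age=31, score=58) -> no
  Nate (age=56, score=90) -> YES
  Amir (age=34, score=95) -> YES
  Frank (age=43, score=85) -> YES
  Yara (age=53, score=75) -> YES


ANSWER: Vic, Grace, Diana, Nate, Amir, Frank, Yara


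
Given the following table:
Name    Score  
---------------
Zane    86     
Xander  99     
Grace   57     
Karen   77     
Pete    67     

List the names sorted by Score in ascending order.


Sorting by Score (ascending):
  Grace: 57
  Pete: 67
  Karen: 77
  Zane: 86
  Xander: 99


ANSWER: Grace, Pete, Karen, Zane, Xander


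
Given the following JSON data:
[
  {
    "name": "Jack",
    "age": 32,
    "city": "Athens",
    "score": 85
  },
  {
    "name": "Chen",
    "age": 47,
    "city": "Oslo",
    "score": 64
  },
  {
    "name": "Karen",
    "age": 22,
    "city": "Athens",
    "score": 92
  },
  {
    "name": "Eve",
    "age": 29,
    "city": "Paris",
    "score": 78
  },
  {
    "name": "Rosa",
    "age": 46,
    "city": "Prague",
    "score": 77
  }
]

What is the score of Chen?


Looking up record where name = Chen
Record index: 1
Field 'score' = 64

ANSWER: 64


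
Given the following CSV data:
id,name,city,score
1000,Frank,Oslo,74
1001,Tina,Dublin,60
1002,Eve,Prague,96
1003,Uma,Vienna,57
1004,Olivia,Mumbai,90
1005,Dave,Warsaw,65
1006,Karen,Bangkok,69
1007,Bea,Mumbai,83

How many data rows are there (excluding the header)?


Counting rows (excluding header):
Header: id,name,city,score
Data rows: 8

ANSWER: 8


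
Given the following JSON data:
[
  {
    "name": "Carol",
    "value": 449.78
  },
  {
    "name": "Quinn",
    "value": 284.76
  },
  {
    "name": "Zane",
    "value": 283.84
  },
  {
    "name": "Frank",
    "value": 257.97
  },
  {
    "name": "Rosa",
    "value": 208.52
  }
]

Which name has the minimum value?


Comparing values:
  Carol: 449.78
  Quinn: 284.76
  Zane: 283.84
  Frank: 257.97
  Rosa: 208.52
Minimum: Rosa (208.52)

ANSWER: Rosa


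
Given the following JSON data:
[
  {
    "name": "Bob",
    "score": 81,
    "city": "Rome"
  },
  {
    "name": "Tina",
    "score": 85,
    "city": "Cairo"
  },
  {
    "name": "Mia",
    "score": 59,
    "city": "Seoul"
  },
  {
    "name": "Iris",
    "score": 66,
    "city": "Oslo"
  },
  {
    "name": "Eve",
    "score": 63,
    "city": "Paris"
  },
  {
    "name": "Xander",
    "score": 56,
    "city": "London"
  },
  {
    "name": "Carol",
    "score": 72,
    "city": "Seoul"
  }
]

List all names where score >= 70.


Filtering records where score >= 70:
  Bob (score=81) -> YES
  Tina (score=85) -> YES
  Mia (score=59) -> no
  Iris (score=66) -> no
  Eve (score=63) -> no
  Xander (score=56) -> no
  Carol (score=72) -> YES


ANSWER: Bob, Tina, Carol


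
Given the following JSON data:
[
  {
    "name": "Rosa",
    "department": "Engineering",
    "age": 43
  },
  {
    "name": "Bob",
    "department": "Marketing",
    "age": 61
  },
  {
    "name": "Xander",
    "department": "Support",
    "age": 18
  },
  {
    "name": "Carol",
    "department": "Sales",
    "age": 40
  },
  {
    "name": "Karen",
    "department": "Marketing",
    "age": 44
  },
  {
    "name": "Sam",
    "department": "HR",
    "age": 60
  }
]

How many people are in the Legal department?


Scanning records for department = Legal
  No matches found
Count: 0

ANSWER: 0


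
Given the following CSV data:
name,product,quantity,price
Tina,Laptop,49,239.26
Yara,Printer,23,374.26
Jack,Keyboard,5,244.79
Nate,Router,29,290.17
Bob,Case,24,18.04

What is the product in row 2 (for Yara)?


Row 2: Yara
Column 'product' = Printer

ANSWER: Printer


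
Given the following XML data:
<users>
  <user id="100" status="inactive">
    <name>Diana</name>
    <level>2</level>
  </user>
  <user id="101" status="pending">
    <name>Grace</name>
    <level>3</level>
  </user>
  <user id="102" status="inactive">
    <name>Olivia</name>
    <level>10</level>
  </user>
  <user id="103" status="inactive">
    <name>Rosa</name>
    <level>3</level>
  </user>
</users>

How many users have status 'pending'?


Counting users with status='pending':
  Grace (id=101) -> MATCH
Count: 1

ANSWER: 1


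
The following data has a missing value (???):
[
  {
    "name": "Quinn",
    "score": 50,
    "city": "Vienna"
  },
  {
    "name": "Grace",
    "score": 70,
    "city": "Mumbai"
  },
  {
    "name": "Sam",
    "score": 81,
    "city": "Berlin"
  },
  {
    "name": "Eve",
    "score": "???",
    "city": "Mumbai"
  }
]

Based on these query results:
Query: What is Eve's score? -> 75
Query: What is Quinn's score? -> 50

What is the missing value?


The missing value is Eve's score
From query: Eve's score = 75

ANSWER: 75


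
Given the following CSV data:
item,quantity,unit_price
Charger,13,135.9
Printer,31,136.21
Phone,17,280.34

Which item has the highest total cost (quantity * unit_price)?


Computing row totals:
  Charger: 1766.7
  Printer: 4222.51
  Phone: 4765.78
Maximum: Phone (4765.78)

ANSWER: Phone


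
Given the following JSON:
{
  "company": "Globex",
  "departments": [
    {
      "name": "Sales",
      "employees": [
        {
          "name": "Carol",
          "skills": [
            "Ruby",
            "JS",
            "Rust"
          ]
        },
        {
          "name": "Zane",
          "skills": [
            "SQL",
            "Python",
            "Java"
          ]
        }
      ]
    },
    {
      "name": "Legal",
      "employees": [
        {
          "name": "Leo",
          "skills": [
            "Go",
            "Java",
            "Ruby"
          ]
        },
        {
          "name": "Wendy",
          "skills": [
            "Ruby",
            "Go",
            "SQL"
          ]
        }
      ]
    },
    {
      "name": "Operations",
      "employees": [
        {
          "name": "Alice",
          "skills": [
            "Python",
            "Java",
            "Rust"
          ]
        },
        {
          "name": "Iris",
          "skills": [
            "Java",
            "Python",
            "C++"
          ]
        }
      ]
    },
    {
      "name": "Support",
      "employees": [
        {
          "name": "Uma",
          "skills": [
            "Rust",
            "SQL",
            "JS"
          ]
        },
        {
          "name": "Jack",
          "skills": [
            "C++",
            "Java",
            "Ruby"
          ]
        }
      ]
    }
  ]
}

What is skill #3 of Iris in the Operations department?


Path: departments[2].employees[1].skills[2]
Value: C++

ANSWER: C++


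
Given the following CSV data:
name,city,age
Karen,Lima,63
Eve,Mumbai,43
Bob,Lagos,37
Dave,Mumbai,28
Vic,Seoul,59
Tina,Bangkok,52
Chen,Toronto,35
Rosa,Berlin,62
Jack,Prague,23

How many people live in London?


Scanning city column for 'London':
Total matches: 0

ANSWER: 0


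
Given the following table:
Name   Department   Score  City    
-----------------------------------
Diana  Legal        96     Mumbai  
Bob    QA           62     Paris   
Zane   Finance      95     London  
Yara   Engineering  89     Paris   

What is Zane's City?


Row 3: Zane
City = London

ANSWER: London


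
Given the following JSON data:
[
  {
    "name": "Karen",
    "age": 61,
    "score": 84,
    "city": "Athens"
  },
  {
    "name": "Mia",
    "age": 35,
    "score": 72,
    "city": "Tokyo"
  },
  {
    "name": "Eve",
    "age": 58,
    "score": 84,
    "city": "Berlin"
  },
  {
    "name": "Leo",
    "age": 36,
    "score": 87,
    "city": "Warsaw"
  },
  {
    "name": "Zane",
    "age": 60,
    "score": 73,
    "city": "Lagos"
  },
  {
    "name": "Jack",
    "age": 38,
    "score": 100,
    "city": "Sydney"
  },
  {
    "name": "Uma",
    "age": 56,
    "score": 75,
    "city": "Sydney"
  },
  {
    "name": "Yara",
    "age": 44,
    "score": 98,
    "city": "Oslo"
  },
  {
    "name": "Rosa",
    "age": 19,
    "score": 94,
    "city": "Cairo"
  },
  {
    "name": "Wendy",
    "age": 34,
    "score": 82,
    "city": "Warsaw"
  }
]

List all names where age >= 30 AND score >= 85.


Checking both conditions:
  Karen (age=61, score=84) -> no
  Mia (age=35, score=72) -> no
  Eve (age=58, score=84) -> no
  Leo (age=36, score=87) -> YES
  Zane (age=60, score=73) -> no
  Jack (age=38, score=100) -> YES
  Uma (age=56, score=75) -> no
  Yara (age=44, score=98) -> YES
  Rosa (age=19, score=94) -> no
  Wendy (age=34, score=82) -> no


ANSWER: Leo, Jack, Yara


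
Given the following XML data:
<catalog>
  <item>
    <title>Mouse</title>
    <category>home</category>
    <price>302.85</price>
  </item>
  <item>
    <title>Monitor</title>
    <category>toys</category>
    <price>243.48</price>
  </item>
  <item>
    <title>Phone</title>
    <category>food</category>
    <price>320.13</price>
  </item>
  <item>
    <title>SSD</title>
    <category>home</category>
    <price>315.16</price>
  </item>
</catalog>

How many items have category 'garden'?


Scanning <item> elements for <category>garden</category>:
Count: 0

ANSWER: 0


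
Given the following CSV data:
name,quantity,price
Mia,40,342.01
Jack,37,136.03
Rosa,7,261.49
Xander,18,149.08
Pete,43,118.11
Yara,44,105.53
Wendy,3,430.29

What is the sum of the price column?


Values in 'price' column:
  Row 1: 342.01
  Row 2: 136.03
  Row 3: 261.49
  Row 4: 149.08
  Row 5: 118.11
  Row 6: 105.53
  Row 7: 430.29
Sum = 342.01 + 136.03 + 261.49 + 149.08 + 118.11 + 105.53 + 430.29 = 1542.54

ANSWER: 1542.54


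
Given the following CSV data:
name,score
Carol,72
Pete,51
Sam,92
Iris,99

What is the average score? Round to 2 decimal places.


Scores: 72, 51, 92, 99
Sum = 314
Count = 4
Average = 314 / 4 = 78.50

ANSWER: 78.50


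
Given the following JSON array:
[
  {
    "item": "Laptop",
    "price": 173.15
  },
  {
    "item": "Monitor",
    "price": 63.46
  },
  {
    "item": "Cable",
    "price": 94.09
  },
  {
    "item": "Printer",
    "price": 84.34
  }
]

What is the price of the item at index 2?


Array index 2 -> Cable
price = 94.09

ANSWER: 94.09


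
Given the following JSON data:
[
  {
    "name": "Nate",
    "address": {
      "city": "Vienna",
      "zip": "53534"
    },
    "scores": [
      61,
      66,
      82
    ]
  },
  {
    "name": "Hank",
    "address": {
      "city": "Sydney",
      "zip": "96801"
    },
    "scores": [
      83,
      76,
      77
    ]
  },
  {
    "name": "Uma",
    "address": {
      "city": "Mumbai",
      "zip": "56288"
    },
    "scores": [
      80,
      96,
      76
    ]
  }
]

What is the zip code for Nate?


Path: records[0].address.zip
Value: 53534

ANSWER: 53534


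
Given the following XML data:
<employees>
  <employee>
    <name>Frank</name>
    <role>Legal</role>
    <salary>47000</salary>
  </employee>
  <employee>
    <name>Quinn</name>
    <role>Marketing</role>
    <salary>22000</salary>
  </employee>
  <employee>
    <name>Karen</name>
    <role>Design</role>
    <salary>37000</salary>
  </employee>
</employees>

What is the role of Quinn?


Searching for <employee> with <name>Quinn</name>
Found at position 2
<role>Marketing</role>

ANSWER: Marketing


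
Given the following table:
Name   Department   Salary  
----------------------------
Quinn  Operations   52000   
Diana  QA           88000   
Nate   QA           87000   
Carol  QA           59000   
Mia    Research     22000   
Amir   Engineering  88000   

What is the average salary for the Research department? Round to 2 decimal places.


Research department members:
  Mia: 22000
Sum = 22000
Count = 1
Average = 22000 / 1 = 22000.00

ANSWER: 22000.00


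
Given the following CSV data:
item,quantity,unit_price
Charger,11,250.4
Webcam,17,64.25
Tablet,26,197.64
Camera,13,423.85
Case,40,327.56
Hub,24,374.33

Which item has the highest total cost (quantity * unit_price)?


Computing row totals:
  Charger: 2754.4
  Webcam: 1092.25
  Tablet: 5138.64
  Camera: 5510.05
  Case: 13102.4
  Hub: 8983.92
Maximum: Case (13102.4)

ANSWER: Case


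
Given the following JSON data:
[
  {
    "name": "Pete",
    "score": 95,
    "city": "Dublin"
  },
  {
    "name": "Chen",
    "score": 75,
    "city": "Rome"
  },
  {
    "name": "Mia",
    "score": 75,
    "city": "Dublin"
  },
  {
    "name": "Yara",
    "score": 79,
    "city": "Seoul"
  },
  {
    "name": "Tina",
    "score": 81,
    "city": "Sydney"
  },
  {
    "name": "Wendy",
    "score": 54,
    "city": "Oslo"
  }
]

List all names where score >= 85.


Filtering records where score >= 85:
  Pete (score=95) -> YES
  Chen (score=75) -> no
  Mia (score=75) -> no
  Yara (score=79) -> no
  Tina (score=81) -> no
  Wendy (score=54) -> no


ANSWER: Pete


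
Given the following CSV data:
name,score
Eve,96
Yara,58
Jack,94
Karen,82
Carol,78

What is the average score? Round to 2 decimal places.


Scores: 96, 58, 94, 82, 78
Sum = 408
Count = 5
Average = 408 / 5 = 81.60

ANSWER: 81.60


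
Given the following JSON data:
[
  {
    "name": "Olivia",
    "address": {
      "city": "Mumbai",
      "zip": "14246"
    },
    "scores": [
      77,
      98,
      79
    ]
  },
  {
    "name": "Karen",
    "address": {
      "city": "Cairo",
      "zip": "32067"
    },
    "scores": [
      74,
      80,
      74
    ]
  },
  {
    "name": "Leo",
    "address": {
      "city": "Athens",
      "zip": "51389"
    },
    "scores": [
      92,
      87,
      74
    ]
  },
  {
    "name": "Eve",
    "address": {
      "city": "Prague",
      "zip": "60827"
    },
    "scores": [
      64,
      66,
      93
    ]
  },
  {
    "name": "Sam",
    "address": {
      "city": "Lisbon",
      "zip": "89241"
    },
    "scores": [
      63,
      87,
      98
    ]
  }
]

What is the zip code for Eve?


Path: records[3].address.zip
Value: 60827

ANSWER: 60827


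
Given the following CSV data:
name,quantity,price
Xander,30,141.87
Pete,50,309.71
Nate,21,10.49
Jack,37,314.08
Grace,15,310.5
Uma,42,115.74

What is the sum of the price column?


Values in 'price' column:
  Row 1: 141.87
  Row 2: 309.71
  Row 3: 10.49
  Row 4: 314.08
  Row 5: 310.5
  Row 6: 115.74
Sum = 141.87 + 309.71 + 10.49 + 314.08 + 310.5 + 115.74 = 1202.39

ANSWER: 1202.39


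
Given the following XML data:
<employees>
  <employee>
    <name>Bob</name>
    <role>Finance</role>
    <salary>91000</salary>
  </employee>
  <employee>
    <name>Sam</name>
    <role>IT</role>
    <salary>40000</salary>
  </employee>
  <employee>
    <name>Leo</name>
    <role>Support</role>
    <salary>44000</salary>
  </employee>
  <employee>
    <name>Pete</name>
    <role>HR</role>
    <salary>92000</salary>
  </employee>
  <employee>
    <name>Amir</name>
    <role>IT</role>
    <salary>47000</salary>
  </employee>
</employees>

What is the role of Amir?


Searching for <employee> with <name>Amir</name>
Found at position 5
<role>IT</role>

ANSWER: IT


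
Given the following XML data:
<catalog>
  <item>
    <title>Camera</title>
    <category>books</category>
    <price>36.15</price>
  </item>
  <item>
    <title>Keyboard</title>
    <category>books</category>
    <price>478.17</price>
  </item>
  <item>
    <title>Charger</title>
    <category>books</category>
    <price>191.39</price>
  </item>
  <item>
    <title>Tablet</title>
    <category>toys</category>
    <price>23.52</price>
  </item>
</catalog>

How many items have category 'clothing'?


Scanning <item> elements for <category>clothing</category>:
Count: 0

ANSWER: 0


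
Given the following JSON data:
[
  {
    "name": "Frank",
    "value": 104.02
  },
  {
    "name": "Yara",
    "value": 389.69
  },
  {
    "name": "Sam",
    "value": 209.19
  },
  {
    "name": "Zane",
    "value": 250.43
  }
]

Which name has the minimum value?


Comparing values:
  Frank: 104.02
  Yara: 389.69
  Sam: 209.19
  Zane: 250.43
Minimum: Frank (104.02)

ANSWER: Frank


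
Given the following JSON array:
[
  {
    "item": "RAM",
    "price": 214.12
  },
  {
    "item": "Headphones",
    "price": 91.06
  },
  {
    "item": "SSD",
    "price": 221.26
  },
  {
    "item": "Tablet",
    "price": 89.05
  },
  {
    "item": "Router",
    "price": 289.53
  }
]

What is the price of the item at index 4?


Array index 4 -> Router
price = 289.53

ANSWER: 289.53


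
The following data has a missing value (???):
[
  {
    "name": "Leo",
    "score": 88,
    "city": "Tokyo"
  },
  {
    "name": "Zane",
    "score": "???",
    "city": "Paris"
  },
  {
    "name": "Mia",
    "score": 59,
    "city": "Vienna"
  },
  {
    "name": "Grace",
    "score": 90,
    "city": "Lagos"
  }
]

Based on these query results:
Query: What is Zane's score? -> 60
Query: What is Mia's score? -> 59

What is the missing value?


The missing value is Zane's score
From query: Zane's score = 60

ANSWER: 60


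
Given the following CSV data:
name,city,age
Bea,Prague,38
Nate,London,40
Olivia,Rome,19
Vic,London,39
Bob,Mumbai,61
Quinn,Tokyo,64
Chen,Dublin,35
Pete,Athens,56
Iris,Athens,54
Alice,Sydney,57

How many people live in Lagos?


Scanning city column for 'Lagos':
Total matches: 0

ANSWER: 0


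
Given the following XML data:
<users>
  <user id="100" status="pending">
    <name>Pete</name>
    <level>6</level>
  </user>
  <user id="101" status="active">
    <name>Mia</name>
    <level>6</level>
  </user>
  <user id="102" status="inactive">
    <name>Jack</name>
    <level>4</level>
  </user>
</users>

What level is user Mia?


Finding user: Mia
<level>6</level>

ANSWER: 6


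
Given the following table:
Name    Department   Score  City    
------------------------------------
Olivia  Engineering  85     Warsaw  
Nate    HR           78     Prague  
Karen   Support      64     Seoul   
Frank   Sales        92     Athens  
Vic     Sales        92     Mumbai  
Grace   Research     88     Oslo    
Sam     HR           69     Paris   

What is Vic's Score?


Row 5: Vic
Score = 92

ANSWER: 92


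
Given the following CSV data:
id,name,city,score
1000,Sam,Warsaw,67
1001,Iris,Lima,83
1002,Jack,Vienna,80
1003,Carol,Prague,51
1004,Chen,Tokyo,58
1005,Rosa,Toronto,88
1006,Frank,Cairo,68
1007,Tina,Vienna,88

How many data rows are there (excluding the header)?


Counting rows (excluding header):
Header: id,name,city,score
Data rows: 8

ANSWER: 8


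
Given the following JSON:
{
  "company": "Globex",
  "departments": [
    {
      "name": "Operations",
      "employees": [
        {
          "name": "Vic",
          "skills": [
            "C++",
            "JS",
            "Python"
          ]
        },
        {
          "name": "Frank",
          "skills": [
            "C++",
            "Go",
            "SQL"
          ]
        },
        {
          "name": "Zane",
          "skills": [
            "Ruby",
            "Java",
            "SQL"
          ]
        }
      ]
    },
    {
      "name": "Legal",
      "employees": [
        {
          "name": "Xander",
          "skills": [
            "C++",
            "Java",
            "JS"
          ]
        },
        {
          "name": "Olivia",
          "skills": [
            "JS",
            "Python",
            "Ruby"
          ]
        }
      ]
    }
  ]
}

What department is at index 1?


Path: departments[1].name
Value: Legal

ANSWER: Legal


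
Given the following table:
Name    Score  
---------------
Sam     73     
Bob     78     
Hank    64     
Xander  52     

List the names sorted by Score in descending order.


Sorting by Score (descending):
  Bob: 78
  Sam: 73
  Hank: 64
  Xander: 52


ANSWER: Bob, Sam, Hank, Xander


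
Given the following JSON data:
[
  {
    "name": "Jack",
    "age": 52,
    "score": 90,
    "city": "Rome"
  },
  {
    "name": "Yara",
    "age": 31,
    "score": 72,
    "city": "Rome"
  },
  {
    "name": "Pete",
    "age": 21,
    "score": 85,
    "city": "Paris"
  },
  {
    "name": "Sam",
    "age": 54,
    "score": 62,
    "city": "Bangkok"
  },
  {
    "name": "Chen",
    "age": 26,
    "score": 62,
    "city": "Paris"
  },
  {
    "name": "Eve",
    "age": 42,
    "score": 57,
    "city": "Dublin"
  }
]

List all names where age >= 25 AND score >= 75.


Checking both conditions:
  Jack (age=52, score=90) -> YES
  Yara (age=31, score=72) -> no
  Pete (age=21, score=85) -> no
  Sam (age=54, score=62) -> no
  Chen (age=26, score=62) -> no
  Eve (age=42, score=57) -> no


ANSWER: Jack


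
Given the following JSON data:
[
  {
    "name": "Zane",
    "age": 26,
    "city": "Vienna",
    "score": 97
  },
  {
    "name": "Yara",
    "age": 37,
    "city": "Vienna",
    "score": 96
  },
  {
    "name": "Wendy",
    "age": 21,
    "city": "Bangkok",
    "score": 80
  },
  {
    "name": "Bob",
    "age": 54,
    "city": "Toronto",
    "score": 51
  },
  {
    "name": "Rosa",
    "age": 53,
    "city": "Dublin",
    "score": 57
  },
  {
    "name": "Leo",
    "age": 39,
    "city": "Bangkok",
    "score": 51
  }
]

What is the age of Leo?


Looking up record where name = Leo
Record index: 5
Field 'age' = 39

ANSWER: 39


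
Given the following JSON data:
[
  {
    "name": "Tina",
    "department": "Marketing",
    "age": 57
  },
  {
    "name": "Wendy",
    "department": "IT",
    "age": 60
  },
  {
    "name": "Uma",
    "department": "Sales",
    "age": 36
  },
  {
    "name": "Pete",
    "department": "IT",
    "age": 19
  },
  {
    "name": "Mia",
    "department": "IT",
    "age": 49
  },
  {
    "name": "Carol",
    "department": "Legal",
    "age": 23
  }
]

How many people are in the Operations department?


Scanning records for department = Operations
  No matches found
Count: 0

ANSWER: 0


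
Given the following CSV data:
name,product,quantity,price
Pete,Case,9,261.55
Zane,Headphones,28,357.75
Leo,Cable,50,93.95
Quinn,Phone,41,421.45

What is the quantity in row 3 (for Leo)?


Row 3: Leo
Column 'quantity' = 50

ANSWER: 50


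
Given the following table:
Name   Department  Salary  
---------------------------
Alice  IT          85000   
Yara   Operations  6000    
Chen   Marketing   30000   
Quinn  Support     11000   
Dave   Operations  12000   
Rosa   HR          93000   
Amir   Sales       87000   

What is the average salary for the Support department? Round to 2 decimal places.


Support department members:
  Quinn: 11000
Sum = 11000
Count = 1
Average = 11000 / 1 = 11000.00

ANSWER: 11000.00


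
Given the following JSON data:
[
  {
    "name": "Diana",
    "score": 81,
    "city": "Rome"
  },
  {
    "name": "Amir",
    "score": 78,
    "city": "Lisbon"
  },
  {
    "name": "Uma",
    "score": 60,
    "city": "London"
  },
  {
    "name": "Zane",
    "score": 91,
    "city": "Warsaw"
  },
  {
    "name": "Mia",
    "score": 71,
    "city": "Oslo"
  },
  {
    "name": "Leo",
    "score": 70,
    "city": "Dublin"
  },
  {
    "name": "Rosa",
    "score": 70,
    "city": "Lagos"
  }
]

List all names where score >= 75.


Filtering records where score >= 75:
  Diana (score=81) -> YES
  Amir (score=78) -> YES
  Uma (score=60) -> no
  Zane (score=91) -> YES
  Mia (score=71) -> no
  Leo (score=70) -> no
  Rosa (score=70) -> no


ANSWER: Diana, Amir, Zane


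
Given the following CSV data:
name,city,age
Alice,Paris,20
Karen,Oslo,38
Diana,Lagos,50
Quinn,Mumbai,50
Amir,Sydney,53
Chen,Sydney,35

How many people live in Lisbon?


Scanning city column for 'Lisbon':
Total matches: 0

ANSWER: 0


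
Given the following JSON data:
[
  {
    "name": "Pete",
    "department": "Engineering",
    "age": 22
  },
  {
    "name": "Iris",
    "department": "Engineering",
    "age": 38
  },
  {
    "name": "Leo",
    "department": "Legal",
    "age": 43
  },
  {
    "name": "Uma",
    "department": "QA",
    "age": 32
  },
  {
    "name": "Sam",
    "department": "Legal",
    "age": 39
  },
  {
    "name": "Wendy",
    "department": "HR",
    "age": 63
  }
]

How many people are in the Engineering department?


Scanning records for department = Engineering
  Record 0: Pete
  Record 1: Iris
Count: 2

ANSWER: 2


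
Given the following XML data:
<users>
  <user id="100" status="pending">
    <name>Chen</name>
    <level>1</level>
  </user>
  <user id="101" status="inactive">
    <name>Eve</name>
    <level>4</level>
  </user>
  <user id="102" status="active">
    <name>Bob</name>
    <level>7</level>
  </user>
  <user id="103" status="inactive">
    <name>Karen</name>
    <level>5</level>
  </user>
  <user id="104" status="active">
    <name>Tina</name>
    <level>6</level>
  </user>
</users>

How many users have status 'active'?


Counting users with status='active':
  Bob (id=102) -> MATCH
  Tina (id=104) -> MATCH
Count: 2

ANSWER: 2


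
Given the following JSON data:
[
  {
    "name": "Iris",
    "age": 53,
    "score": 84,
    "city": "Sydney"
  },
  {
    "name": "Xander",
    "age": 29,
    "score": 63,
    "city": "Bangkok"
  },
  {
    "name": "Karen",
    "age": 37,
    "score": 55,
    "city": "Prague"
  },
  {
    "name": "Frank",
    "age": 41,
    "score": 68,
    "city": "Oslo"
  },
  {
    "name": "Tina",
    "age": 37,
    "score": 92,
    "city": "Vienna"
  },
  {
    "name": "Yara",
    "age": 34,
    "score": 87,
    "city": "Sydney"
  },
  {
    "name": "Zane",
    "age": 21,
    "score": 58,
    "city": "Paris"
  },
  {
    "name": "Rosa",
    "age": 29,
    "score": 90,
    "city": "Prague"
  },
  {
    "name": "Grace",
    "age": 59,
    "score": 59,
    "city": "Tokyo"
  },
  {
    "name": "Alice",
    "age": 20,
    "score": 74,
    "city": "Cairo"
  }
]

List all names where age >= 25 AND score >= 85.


Checking both conditions:
  Iris (age=53, score=84) -> no
  Xander (age=29, score=63) -> no
  Karen (age=37, score=55) -> no
  Frank (age=41, score=68) -> no
  Tina (age=37, score=92) -> YES
  Yara (age=34, score=87) -> YES
  Zane (age=21, score=58) -> no
  Rosa (age=29, score=90) -> YES
  Grace (age=59, score=59) -> no
  Alice (age=20, score=74) -> no


ANSWER: Tina, Yara, Rosa


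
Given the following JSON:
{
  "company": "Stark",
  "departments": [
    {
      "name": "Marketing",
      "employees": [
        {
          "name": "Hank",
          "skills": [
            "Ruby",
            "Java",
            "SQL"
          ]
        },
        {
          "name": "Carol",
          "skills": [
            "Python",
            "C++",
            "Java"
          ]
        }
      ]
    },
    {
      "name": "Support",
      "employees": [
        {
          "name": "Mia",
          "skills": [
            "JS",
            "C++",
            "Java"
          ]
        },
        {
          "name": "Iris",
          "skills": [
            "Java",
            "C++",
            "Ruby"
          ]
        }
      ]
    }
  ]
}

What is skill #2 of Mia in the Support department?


Path: departments[1].employees[0].skills[1]
Value: C++

ANSWER: C++


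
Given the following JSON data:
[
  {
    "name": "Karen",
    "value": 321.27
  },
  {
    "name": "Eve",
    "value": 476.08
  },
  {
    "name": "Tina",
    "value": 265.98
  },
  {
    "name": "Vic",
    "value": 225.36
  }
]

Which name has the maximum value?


Comparing values:
  Karen: 321.27
  Eve: 476.08
  Tina: 265.98
  Vic: 225.36
Maximum: Eve (476.08)

ANSWER: Eve


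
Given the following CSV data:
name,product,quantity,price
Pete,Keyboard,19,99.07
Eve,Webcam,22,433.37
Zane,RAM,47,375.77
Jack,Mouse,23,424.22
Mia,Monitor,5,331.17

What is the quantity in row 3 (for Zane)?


Row 3: Zane
Column 'quantity' = 47

ANSWER: 47


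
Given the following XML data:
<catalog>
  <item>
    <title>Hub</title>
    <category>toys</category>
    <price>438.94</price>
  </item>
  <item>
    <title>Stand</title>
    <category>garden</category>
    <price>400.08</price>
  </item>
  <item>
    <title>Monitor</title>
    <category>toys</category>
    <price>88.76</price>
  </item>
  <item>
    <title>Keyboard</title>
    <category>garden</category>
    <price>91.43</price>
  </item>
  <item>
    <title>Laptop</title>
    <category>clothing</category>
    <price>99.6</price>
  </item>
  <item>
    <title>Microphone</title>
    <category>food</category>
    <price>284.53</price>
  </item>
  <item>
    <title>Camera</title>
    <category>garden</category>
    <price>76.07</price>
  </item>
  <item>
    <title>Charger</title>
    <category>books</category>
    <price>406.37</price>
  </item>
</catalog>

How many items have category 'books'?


Scanning <item> elements for <category>books</category>:
  Item 8: Charger -> MATCH
Count: 1

ANSWER: 1


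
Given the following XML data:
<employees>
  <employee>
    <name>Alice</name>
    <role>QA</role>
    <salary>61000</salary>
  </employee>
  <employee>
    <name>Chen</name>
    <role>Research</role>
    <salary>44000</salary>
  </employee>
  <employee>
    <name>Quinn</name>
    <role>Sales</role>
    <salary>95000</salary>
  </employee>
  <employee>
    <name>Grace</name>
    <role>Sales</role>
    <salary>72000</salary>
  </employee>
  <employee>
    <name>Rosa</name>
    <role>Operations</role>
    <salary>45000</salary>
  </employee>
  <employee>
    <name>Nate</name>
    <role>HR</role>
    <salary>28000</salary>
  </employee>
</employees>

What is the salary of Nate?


Searching for <employee> with <name>Nate</name>
Found at position 6
<salary>28000</salary>

ANSWER: 28000


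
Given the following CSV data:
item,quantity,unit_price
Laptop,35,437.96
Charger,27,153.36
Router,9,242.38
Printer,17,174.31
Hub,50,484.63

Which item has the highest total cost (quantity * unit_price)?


Computing row totals:
  Laptop: 15328.6
  Charger: 4140.72
  Router: 2181.42
  Printer: 2963.27
  Hub: 24231.5
Maximum: Hub (24231.5)

ANSWER: Hub


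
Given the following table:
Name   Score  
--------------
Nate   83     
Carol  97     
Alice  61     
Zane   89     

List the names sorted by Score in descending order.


Sorting by Score (descending):
  Carol: 97
  Zane: 89
  Nate: 83
  Alice: 61


ANSWER: Carol, Zane, Nate, Alice


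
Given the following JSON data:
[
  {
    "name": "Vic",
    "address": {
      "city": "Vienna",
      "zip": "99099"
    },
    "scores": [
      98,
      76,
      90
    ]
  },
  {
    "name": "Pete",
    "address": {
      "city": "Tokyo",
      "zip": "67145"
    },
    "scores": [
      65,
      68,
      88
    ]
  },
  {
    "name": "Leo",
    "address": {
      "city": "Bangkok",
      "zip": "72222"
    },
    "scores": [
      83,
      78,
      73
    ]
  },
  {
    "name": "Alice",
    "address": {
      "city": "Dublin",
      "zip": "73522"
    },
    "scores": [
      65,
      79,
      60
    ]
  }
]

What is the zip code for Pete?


Path: records[1].address.zip
Value: 67145

ANSWER: 67145


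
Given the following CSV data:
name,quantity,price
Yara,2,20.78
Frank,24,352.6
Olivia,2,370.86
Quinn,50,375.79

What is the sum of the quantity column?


Values in 'quantity' column:
  Row 1: 2
  Row 2: 24
  Row 3: 2
  Row 4: 50
Sum = 2 + 24 + 2 + 50 = 78

ANSWER: 78


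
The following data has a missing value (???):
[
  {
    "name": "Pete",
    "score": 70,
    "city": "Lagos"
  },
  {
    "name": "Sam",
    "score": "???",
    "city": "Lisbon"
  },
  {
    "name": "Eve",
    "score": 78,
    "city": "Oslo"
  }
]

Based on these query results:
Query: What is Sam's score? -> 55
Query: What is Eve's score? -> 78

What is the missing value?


The missing value is Sam's score
From query: Sam's score = 55

ANSWER: 55


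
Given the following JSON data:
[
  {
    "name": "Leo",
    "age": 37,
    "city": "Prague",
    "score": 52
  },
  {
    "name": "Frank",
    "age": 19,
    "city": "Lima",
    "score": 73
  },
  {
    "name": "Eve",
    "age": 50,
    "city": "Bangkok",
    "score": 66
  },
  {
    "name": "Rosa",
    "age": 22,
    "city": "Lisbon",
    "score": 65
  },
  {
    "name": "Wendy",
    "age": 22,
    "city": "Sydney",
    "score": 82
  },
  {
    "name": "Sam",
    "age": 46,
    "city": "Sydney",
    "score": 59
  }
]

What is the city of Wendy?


Looking up record where name = Wendy
Record index: 4
Field 'city' = Sydney

ANSWER: Sydney


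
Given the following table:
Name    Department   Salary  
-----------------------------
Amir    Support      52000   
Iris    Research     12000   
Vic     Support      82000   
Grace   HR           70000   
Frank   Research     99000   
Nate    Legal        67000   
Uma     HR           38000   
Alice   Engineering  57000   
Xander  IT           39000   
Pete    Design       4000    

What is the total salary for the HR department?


HR department members:
  Grace: 70000
  Uma: 38000
Total = 70000 + 38000 = 108000

ANSWER: 108000


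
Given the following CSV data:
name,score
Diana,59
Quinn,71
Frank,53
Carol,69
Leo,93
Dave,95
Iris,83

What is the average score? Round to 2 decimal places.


Scores: 59, 71, 53, 69, 93, 95, 83
Sum = 523
Count = 7
Average = 523 / 7 = 74.71

ANSWER: 74.71


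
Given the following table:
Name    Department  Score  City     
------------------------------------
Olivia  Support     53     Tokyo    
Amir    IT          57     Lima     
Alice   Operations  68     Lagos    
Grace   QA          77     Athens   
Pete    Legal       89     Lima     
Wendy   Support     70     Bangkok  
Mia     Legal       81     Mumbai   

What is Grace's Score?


Row 4: Grace
Score = 77

ANSWER: 77


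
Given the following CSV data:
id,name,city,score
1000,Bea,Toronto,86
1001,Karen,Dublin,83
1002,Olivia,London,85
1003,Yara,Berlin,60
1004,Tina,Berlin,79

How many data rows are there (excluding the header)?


Counting rows (excluding header):
Header: id,name,city,score
Data rows: 5

ANSWER: 5


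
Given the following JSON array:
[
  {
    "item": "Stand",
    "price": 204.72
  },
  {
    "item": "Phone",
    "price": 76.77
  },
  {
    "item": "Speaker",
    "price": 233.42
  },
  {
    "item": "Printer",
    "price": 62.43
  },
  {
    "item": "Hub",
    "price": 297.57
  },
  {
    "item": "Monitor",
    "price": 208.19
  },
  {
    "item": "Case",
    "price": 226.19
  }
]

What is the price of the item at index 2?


Array index 2 -> Speaker
price = 233.42

ANSWER: 233.42


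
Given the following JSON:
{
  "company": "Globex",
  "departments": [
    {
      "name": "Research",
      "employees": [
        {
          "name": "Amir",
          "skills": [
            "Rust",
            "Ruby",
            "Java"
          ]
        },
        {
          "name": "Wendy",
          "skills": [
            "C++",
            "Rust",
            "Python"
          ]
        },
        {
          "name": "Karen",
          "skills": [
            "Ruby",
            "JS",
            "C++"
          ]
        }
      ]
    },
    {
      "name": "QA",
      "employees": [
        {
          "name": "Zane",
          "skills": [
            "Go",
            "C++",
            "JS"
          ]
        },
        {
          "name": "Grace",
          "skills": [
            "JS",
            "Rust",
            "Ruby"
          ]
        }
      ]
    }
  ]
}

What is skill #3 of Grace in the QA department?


Path: departments[1].employees[1].skills[2]
Value: Ruby

ANSWER: Ruby


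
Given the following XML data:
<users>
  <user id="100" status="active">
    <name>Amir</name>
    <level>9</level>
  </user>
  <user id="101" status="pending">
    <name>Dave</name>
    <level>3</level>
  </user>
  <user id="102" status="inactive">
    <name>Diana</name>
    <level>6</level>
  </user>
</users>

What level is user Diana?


Finding user: Diana
<level>6</level>

ANSWER: 6


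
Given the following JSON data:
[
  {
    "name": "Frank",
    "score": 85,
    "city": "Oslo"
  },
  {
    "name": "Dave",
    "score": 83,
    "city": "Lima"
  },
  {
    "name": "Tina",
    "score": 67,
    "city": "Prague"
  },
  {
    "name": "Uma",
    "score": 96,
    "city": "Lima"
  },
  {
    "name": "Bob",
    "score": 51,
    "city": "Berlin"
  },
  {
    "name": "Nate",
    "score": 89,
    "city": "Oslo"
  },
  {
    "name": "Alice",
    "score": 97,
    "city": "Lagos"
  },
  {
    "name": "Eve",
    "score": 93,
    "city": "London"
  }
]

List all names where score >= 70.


Filtering records where score >= 70:
  Frank (score=85) -> YES
  Dave (score=83) -> YES
  Tina (score=67) -> no
  Uma (score=96) -> YES
  Bob (score=51) -> no
  Nate (score=89) -> YES
  Alice (score=97) -> YES
  Eve (score=93) -> YES


ANSWER: Frank, Dave, Uma, Nate, Alice, Eve


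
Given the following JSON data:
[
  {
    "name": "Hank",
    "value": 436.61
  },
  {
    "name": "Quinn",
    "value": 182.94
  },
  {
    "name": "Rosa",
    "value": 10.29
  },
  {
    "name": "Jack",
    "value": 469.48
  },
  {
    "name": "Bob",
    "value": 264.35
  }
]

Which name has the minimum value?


Comparing values:
  Hank: 436.61
  Quinn: 182.94
  Rosa: 10.29
  Jack: 469.48
  Bob: 264.35
Minimum: Rosa (10.29)

ANSWER: Rosa


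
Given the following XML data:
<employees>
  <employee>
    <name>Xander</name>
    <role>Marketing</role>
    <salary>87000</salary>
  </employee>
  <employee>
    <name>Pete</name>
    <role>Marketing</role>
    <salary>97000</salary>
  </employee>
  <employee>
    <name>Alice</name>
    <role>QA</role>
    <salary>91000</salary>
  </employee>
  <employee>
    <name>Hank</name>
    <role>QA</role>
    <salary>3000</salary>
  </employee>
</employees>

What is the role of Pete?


Searching for <employee> with <name>Pete</name>
Found at position 2
<role>Marketing</role>

ANSWER: Marketing


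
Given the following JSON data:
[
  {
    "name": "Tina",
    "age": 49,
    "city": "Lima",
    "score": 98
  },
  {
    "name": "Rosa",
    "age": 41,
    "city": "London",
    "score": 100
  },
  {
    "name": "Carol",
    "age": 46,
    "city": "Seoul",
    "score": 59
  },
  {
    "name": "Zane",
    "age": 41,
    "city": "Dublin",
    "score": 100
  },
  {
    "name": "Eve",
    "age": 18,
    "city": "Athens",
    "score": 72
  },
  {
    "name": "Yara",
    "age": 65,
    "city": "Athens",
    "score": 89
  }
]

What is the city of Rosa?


Looking up record where name = Rosa
Record index: 1
Field 'city' = London

ANSWER: London


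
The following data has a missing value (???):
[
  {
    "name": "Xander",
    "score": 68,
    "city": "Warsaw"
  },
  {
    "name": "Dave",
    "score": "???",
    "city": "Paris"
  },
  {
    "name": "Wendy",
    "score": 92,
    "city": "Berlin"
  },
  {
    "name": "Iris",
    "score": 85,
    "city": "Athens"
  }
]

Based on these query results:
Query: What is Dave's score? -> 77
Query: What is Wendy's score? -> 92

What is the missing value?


The missing value is Dave's score
From query: Dave's score = 77

ANSWER: 77
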